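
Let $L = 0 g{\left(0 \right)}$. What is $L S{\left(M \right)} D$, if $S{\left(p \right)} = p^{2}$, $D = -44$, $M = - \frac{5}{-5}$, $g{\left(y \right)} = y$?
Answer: $0$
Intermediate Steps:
$L = 0$ ($L = 0 \cdot 0 = 0$)
$M = 1$ ($M = \left(-5\right) \left(- \frac{1}{5}\right) = 1$)
$L S{\left(M \right)} D = 0 \cdot 1^{2} \left(-44\right) = 0 \cdot 1 \left(-44\right) = 0 \left(-44\right) = 0$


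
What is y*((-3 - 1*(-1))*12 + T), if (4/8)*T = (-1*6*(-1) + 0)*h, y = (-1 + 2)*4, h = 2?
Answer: 0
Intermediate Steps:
y = 4 (y = 1*4 = 4)
T = 24 (T = 2*((-1*6*(-1) + 0)*2) = 2*((-6*(-1) + 0)*2) = 2*((6 + 0)*2) = 2*(6*2) = 2*12 = 24)
y*((-3 - 1*(-1))*12 + T) = 4*((-3 - 1*(-1))*12 + 24) = 4*((-3 + 1)*12 + 24) = 4*(-2*12 + 24) = 4*(-24 + 24) = 4*0 = 0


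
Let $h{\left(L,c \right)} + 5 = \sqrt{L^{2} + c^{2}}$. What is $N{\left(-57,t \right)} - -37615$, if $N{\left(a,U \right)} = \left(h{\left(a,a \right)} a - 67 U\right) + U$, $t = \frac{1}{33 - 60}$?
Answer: $\frac{341122}{9} - 3249 \sqrt{2} \approx 33308.0$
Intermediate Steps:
$h{\left(L,c \right)} = -5 + \sqrt{L^{2} + c^{2}}$
$t = - \frac{1}{27}$ ($t = \frac{1}{-27} = - \frac{1}{27} \approx -0.037037$)
$N{\left(a,U \right)} = - 66 U + a \left(-5 + \sqrt{2} \sqrt{a^{2}}\right)$ ($N{\left(a,U \right)} = \left(\left(-5 + \sqrt{a^{2} + a^{2}}\right) a - 67 U\right) + U = \left(\left(-5 + \sqrt{2 a^{2}}\right) a - 67 U\right) + U = \left(\left(-5 + \sqrt{2} \sqrt{a^{2}}\right) a - 67 U\right) + U = \left(a \left(-5 + \sqrt{2} \sqrt{a^{2}}\right) - 67 U\right) + U = \left(- 67 U + a \left(-5 + \sqrt{2} \sqrt{a^{2}}\right)\right) + U = - 66 U + a \left(-5 + \sqrt{2} \sqrt{a^{2}}\right)$)
$N{\left(-57,t \right)} - -37615 = \left(\left(-66\right) \left(- \frac{1}{27}\right) - 57 \left(-5 + \sqrt{2} \sqrt{\left(-57\right)^{2}}\right)\right) - -37615 = \left(\frac{22}{9} - 57 \left(-5 + \sqrt{2} \sqrt{3249}\right)\right) + 37615 = \left(\frac{22}{9} - 57 \left(-5 + \sqrt{2} \cdot 57\right)\right) + 37615 = \left(\frac{22}{9} - 57 \left(-5 + 57 \sqrt{2}\right)\right) + 37615 = \left(\frac{22}{9} + \left(285 - 3249 \sqrt{2}\right)\right) + 37615 = \left(\frac{2587}{9} - 3249 \sqrt{2}\right) + 37615 = \frac{341122}{9} - 3249 \sqrt{2}$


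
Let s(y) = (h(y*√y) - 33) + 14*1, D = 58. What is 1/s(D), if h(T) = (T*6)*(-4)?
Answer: 19/112384151 - 1392*√58/112384151 ≈ -9.4161e-5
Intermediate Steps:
h(T) = -24*T (h(T) = (6*T)*(-4) = -24*T)
s(y) = -19 - 24*y^(3/2) (s(y) = (-24*y*√y - 33) + 14*1 = (-24*y^(3/2) - 33) + 14 = (-33 - 24*y^(3/2)) + 14 = -19 - 24*y^(3/2))
1/s(D) = 1/(-19 - 1392*√58)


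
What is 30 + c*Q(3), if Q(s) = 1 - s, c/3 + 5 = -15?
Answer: 150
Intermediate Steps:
c = -60 (c = -15 + 3*(-15) = -15 - 45 = -60)
30 + c*Q(3) = 30 - 60*(1 - 1*3) = 30 - 60*(1 - 3) = 30 - 60*(-2) = 30 + 120 = 150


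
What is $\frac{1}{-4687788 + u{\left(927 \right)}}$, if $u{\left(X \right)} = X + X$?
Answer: $- \frac{1}{4685934} \approx -2.134 \cdot 10^{-7}$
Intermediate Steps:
$u{\left(X \right)} = 2 X$
$\frac{1}{-4687788 + u{\left(927 \right)}} = \frac{1}{-4687788 + 2 \cdot 927} = \frac{1}{-4687788 + 1854} = \frac{1}{-4685934} = - \frac{1}{4685934}$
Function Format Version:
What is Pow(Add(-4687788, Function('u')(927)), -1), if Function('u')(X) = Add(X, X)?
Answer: Rational(-1, 4685934) ≈ -2.1340e-7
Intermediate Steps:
Function('u')(X) = Mul(2, X)
Pow(Add(-4687788, Function('u')(927)), -1) = Pow(Add(-4687788, Mul(2, 927)), -1) = Pow(Add(-4687788, 1854), -1) = Pow(-4685934, -1) = Rational(-1, 4685934)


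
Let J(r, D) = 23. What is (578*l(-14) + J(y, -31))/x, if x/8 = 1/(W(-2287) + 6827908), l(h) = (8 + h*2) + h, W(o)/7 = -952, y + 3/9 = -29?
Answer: -33473549619/2 ≈ -1.6737e+10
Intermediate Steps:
y = -88/3 (y = -1/3 - 29 = -88/3 ≈ -29.333)
W(o) = -6664 (W(o) = 7*(-952) = -6664)
l(h) = 8 + 3*h (l(h) = (8 + 2*h) + h = 8 + 3*h)
x = 2/1705311 (x = 8/(-6664 + 6827908) = 8/6821244 = 8*(1/6821244) = 2/1705311 ≈ 1.1728e-6)
(578*l(-14) + J(y, -31))/x = (578*(8 + 3*(-14)) + 23)/(2/1705311) = (578*(8 - 42) + 23)*(1705311/2) = (578*(-34) + 23)*(1705311/2) = (-19652 + 23)*(1705311/2) = -19629*1705311/2 = -33473549619/2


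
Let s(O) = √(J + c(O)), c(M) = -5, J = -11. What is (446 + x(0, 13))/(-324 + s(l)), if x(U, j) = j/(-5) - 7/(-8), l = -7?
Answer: -1439451/1049920 - 17771*I/1049920 ≈ -1.371 - 0.016926*I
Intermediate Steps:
x(U, j) = 7/8 - j/5 (x(U, j) = j*(-⅕) - 7*(-⅛) = -j/5 + 7/8 = 7/8 - j/5)
s(O) = 4*I (s(O) = √(-11 - 5) = √(-16) = 4*I)
(446 + x(0, 13))/(-324 + s(l)) = (446 + (7/8 - ⅕*13))/(-324 + 4*I) = (446 + (7/8 - 13/5))*((-324 - 4*I)/104992) = (446 - 69/40)*((-324 - 4*I)/104992) = 17771*((-324 - 4*I)/104992)/40 = 17771*(-324 - 4*I)/4199680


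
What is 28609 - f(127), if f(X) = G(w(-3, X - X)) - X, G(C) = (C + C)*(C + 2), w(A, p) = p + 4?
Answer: 28688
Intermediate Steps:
w(A, p) = 4 + p
G(C) = 2*C*(2 + C) (G(C) = (2*C)*(2 + C) = 2*C*(2 + C))
f(X) = 48 - X (f(X) = 2*(4 + (X - X))*(2 + (4 + (X - X))) - X = 2*(4 + 0)*(2 + (4 + 0)) - X = 2*4*(2 + 4) - X = 2*4*6 - X = 48 - X)
28609 - f(127) = 28609 - (48 - 1*127) = 28609 - (48 - 127) = 28609 - 1*(-79) = 28609 + 79 = 28688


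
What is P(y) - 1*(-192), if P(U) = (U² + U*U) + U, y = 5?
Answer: 247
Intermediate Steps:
P(U) = U + 2*U² (P(U) = (U² + U²) + U = 2*U² + U = U + 2*U²)
P(y) - 1*(-192) = 5*(1 + 2*5) - 1*(-192) = 5*(1 + 10) + 192 = 5*11 + 192 = 55 + 192 = 247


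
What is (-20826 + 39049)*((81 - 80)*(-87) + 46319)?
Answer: 842485736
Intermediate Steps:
(-20826 + 39049)*((81 - 80)*(-87) + 46319) = 18223*(1*(-87) + 46319) = 18223*(-87 + 46319) = 18223*46232 = 842485736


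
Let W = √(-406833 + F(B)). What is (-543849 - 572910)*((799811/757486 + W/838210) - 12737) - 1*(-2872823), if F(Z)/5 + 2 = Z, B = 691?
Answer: 10775884521461567/757486 - 1116759*I*√100847/419105 ≈ 1.4226e+10 - 846.19*I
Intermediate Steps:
F(Z) = -10 + 5*Z
W = 2*I*√100847 (W = √(-406833 + (-10 + 5*691)) = √(-406833 + (-10 + 3455)) = √(-406833 + 3445) = √(-403388) = 2*I*√100847 ≈ 635.13*I)
(-543849 - 572910)*((799811/757486 + W/838210) - 12737) - 1*(-2872823) = (-543849 - 572910)*((799811/757486 + (2*I*√100847)/838210) - 12737) - 1*(-2872823) = -1116759*((799811*(1/757486) + (2*I*√100847)*(1/838210)) - 12737) + 2872823 = -1116759*((799811/757486 + I*√100847/419105) - 12737) + 2872823 = -1116759*(-9647299371/757486 + I*√100847/419105) + 2872823 = (10773708398258589/757486 - 1116759*I*√100847/419105) + 2872823 = 10775884521461567/757486 - 1116759*I*√100847/419105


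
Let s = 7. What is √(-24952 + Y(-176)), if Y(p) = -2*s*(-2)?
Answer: 2*I*√6231 ≈ 157.87*I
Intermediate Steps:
Y(p) = 28 (Y(p) = -2*7*(-2) = -14*(-2) = 28)
√(-24952 + Y(-176)) = √(-24952 + 28) = √(-24924) = 2*I*√6231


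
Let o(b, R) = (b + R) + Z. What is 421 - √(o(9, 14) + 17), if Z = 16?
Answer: 421 - 2*√14 ≈ 413.52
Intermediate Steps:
o(b, R) = 16 + R + b (o(b, R) = (b + R) + 16 = (R + b) + 16 = 16 + R + b)
421 - √(o(9, 14) + 17) = 421 - √((16 + 14 + 9) + 17) = 421 - √(39 + 17) = 421 - √56 = 421 - 2*√14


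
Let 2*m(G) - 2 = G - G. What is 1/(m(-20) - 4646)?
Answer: -1/4645 ≈ -0.00021529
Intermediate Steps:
m(G) = 1 (m(G) = 1 + (G - G)/2 = 1 + (½)*0 = 1 + 0 = 1)
1/(m(-20) - 4646) = 1/(1 - 4646) = 1/(-4645) = -1/4645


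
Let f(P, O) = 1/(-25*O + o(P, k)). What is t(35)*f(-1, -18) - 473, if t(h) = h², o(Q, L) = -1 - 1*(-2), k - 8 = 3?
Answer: -212098/451 ≈ -470.28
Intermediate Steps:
k = 11 (k = 8 + 3 = 11)
o(Q, L) = 1 (o(Q, L) = -1 + 2 = 1)
f(P, O) = 1/(1 - 25*O) (f(P, O) = 1/(-25*O + 1) = 1/(1 - 25*O))
t(35)*f(-1, -18) - 473 = 35²*(-1/(-1 + 25*(-18))) - 473 = 1225*(-1/(-1 - 450)) - 473 = 1225*(-1/(-451)) - 473 = 1225*(-1*(-1/451)) - 473 = 1225*(1/451) - 473 = 1225/451 - 473 = -212098/451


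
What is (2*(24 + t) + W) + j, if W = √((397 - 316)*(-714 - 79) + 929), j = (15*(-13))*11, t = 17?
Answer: -2063 + 2*I*√15826 ≈ -2063.0 + 251.6*I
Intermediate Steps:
j = -2145 (j = -195*11 = -2145)
W = 2*I*√15826 (W = √(81*(-793) + 929) = √(-64233 + 929) = √(-63304) = 2*I*√15826 ≈ 251.6*I)
(2*(24 + t) + W) + j = (2*(24 + 17) + 2*I*√15826) - 2145 = (2*41 + 2*I*√15826) - 2145 = (82 + 2*I*√15826) - 2145 = -2063 + 2*I*√15826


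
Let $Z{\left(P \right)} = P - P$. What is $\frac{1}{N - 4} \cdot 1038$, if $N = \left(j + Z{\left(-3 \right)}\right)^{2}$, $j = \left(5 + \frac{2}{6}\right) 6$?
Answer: $\frac{173}{170} \approx 1.0176$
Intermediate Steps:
$Z{\left(P \right)} = 0$
$j = 32$ ($j = \left(5 + 2 \cdot \frac{1}{6}\right) 6 = \left(5 + \frac{1}{3}\right) 6 = \frac{16}{3} \cdot 6 = 32$)
$N = 1024$ ($N = \left(32 + 0\right)^{2} = 32^{2} = 1024$)
$\frac{1}{N - 4} \cdot 1038 = \frac{1}{1024 - 4} \cdot 1038 = \frac{1}{1020} \cdot 1038 = \frac{173}{170}$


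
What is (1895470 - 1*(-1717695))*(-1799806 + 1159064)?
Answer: -2315106568430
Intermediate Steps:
(1895470 - 1*(-1717695))*(-1799806 + 1159064) = (1895470 + 1717695)*(-640742) = 3613165*(-640742) = -2315106568430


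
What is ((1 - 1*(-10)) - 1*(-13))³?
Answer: 13824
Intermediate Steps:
((1 - 1*(-10)) - 1*(-13))³ = ((1 + 10) + 13)³ = (11 + 13)³ = 24³ = 13824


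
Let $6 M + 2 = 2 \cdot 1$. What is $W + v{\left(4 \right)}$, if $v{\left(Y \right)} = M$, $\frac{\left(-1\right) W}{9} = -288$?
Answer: $2592$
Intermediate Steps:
$W = 2592$ ($W = \left(-9\right) \left(-288\right) = 2592$)
$M = 0$ ($M = - \frac{1}{3} + \frac{2 \cdot 1}{6} = - \frac{1}{3} + \frac{1}{6} \cdot 2 = - \frac{1}{3} + \frac{1}{3} = 0$)
$v{\left(Y \right)} = 0$
$W + v{\left(4 \right)} = 2592 + 0 = 2592$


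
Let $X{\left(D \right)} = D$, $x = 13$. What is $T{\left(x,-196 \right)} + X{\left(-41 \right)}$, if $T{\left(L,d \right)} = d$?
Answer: $-237$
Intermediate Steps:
$T{\left(x,-196 \right)} + X{\left(-41 \right)} = -196 - 41 = -237$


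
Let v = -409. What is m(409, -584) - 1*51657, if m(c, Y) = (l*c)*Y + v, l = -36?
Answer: 8546750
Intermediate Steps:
m(c, Y) = -409 - 36*Y*c (m(c, Y) = (-36*c)*Y - 409 = -36*Y*c - 409 = -409 - 36*Y*c)
m(409, -584) - 1*51657 = (-409 - 36*(-584)*409) - 1*51657 = (-409 + 8598816) - 51657 = 8598407 - 51657 = 8546750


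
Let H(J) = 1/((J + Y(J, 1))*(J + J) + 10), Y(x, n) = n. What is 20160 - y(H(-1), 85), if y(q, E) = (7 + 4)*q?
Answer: 201589/10 ≈ 20159.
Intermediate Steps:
H(J) = 1/(10 + 2*J*(1 + J)) (H(J) = 1/((J + 1)*(J + J) + 10) = 1/((1 + J)*(2*J) + 10) = 1/(2*J*(1 + J) + 10) = 1/(10 + 2*J*(1 + J)))
y(q, E) = 11*q
20160 - y(H(-1), 85) = 20160 - 11*1/(2*(5 - 1 + (-1)²)) = 20160 - 11*1/(2*(5 - 1 + 1)) = 20160 - 11*(½)/5 = 20160 - 11*(½)*(⅕) = 20160 - 11/10 = 201589/10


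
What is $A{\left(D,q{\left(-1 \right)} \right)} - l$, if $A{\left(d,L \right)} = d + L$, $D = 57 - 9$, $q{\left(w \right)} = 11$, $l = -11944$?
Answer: $12003$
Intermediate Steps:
$D = 48$ ($D = 57 - 9 = 48$)
$A{\left(d,L \right)} = L + d$
$A{\left(D,q{\left(-1 \right)} \right)} - l = \left(11 + 48\right) - -11944 = 59 + 11944 = 12003$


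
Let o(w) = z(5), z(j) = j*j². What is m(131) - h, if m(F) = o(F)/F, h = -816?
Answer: 107021/131 ≈ 816.95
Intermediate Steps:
z(j) = j³
o(w) = 125 (o(w) = 5³ = 125)
m(F) = 125/F
m(131) - h = 125/131 - 1*(-816) = 125*(1/131) + 816 = 125/131 + 816 = 107021/131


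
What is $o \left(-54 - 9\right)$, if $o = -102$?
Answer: $6426$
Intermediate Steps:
$o \left(-54 - 9\right) = - 102 \left(-54 - 9\right) = \left(-102\right) \left(-63\right) = 6426$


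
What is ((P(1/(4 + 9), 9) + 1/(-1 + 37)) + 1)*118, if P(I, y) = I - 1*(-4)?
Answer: 140951/234 ≈ 602.35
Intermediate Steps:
P(I, y) = 4 + I (P(I, y) = I + 4 = 4 + I)
((P(1/(4 + 9), 9) + 1/(-1 + 37)) + 1)*118 = (((4 + 1/(4 + 9)) + 1/(-1 + 37)) + 1)*118 = (((4 + 1/13) + 1/36) + 1)*118 = ((53/13 + 1/36) + 1)*118 = (1921/468 + 1)*118 = (2389/468)*118 = 140951/234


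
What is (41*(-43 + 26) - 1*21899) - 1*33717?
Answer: -56313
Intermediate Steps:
(41*(-43 + 26) - 1*21899) - 1*33717 = (41*(-17) - 21899) - 33717 = (-697 - 21899) - 33717 = -22596 - 33717 = -56313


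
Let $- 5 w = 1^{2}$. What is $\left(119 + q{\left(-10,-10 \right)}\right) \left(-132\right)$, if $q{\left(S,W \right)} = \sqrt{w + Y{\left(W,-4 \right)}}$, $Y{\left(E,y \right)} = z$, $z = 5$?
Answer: $-15708 - \frac{264 \sqrt{30}}{5} \approx -15997.0$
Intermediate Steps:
$Y{\left(E,y \right)} = 5$
$w = - \frac{1}{5}$ ($w = - \frac{1^{2}}{5} = \left(- \frac{1}{5}\right) 1 = - \frac{1}{5} \approx -0.2$)
$q{\left(S,W \right)} = \frac{2 \sqrt{30}}{5}$ ($q{\left(S,W \right)} = \sqrt{- \frac{1}{5} + 5} = \sqrt{\frac{24}{5}} = \frac{2 \sqrt{30}}{5}$)
$\left(119 + q{\left(-10,-10 \right)}\right) \left(-132\right) = \left(119 + \frac{2 \sqrt{30}}{5}\right) \left(-132\right) = -15708 - \frac{264 \sqrt{30}}{5}$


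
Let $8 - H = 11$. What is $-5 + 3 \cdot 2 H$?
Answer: $-23$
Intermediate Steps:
$H = -3$ ($H = 8 - 11 = -3$)
$-5 + 3 \cdot 2 H = -5 + 3 \cdot 2 \left(-3\right) = -5 + 6 \left(-3\right) = -5 - 18 = -23$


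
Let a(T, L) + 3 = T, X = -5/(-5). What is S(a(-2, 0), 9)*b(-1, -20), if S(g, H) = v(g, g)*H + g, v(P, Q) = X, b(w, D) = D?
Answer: -80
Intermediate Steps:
X = 1 (X = -5*(-⅕) = 1)
v(P, Q) = 1
a(T, L) = -3 + T
S(g, H) = H + g (S(g, H) = 1*H + g = H + g)
S(a(-2, 0), 9)*b(-1, -20) = (9 + (-3 - 2))*(-20) = (9 - 5)*(-20) = 4*(-20) = -80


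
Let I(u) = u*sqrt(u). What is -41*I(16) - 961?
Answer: -3585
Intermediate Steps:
I(u) = u**(3/2)
-41*I(16) - 961 = -41*16**(3/2) - 961 = -41*64 - 961 = -2624 - 961 = -3585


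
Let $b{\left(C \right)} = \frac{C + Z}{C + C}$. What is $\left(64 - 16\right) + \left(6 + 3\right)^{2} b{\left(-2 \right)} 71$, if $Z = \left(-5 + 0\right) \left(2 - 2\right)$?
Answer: $\frac{5847}{2} \approx 2923.5$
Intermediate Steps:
$Z = 0$ ($Z = \left(-5\right) 0 = 0$)
$b{\left(C \right)} = \frac{1}{2}$ ($b{\left(C \right)} = \frac{C + 0}{C + C} = \frac{C}{2 C} = C \frac{1}{2 C} = \frac{1}{2}$)
$\left(64 - 16\right) + \left(6 + 3\right)^{2} b{\left(-2 \right)} 71 = \left(64 - 16\right) + \left(6 + 3\right)^{2} \cdot \frac{1}{2} \cdot 71 = 48 + 9^{2} \cdot \frac{1}{2} \cdot 71 = 48 + 81 \cdot \frac{1}{2} \cdot 71 = 48 + \frac{81}{2} \cdot 71 = 48 + \frac{5751}{2} = \frac{5847}{2}$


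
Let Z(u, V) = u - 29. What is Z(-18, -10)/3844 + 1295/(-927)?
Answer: -5021549/3563388 ≈ -1.4092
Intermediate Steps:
Z(u, V) = -29 + u
Z(-18, -10)/3844 + 1295/(-927) = (-29 - 18)/3844 + 1295/(-927) = -47*1/3844 + 1295*(-1/927) = -47/3844 - 1295/927 = -5021549/3563388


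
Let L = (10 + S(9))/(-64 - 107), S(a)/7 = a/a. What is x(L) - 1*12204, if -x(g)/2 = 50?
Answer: -12304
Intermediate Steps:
S(a) = 7 (S(a) = 7*(a/a) = 7*1 = 7)
L = -17/171 (L = (10 + 7)/(-64 - 107) = 17/(-171) = 17*(-1/171) = -17/171 ≈ -0.099415)
x(g) = -100 (x(g) = -2*50 = -100)
x(L) - 1*12204 = -100 - 1*12204 = -100 - 12204 = -12304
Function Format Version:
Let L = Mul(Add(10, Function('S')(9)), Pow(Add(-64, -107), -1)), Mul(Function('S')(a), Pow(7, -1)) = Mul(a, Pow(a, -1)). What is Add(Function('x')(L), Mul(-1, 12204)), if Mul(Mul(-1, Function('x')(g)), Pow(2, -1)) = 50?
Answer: -12304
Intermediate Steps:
Function('S')(a) = 7 (Function('S')(a) = Mul(7, Mul(a, Pow(a, -1))) = Mul(7, 1) = 7)
L = Rational(-17, 171) (L = Mul(Add(10, 7), Pow(Add(-64, -107), -1)) = Mul(17, Pow(-171, -1)) = Mul(17, Rational(-1, 171)) = Rational(-17, 171) ≈ -0.099415)
Function('x')(g) = -100 (Function('x')(g) = Mul(-2, 50) = -100)
Add(Function('x')(L), Mul(-1, 12204)) = Add(-100, Mul(-1, 12204)) = Add(-100, -12204) = -12304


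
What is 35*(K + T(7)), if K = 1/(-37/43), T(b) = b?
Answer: 7560/37 ≈ 204.32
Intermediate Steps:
K = -43/37 (K = 1/(-37*1/43) = 1/(-37/43) = -43/37 ≈ -1.1622)
35*(K + T(7)) = 35*(-43/37 + 7) = 35*(216/37) = 7560/37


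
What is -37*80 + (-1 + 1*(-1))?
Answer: -2962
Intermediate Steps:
-37*80 + (-1 + 1*(-1)) = -2960 + (-1 - 1) = -2960 - 2 = -2962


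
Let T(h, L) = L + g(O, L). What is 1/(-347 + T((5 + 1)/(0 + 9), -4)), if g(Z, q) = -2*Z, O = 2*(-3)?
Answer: -1/339 ≈ -0.0029499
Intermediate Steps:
O = -6
T(h, L) = 12 + L (T(h, L) = L - 2*(-6) = L + 12 = 12 + L)
1/(-347 + T((5 + 1)/(0 + 9), -4)) = 1/(-347 + (12 - 4)) = 1/(-347 + 8) = 1/(-339) = -1/339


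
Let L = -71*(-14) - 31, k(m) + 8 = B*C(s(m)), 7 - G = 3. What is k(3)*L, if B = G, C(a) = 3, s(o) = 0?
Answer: 3852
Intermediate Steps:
G = 4 (G = 7 - 1*3 = 7 - 3 = 4)
B = 4
k(m) = 4 (k(m) = -8 + 4*3 = -8 + 12 = 4)
L = 963 (L = 994 - 31 = 963)
k(3)*L = 4*963 = 3852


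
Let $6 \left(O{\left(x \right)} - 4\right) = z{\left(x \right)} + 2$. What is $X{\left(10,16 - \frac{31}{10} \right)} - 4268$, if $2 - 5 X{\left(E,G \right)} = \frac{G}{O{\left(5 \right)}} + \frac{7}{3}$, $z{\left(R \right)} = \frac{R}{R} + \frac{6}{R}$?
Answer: $- \frac{3009374}{705} \approx -4268.6$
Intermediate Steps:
$z{\left(R \right)} = 1 + \frac{6}{R}$
$O{\left(x \right)} = \frac{13}{3} + \frac{6 + x}{6 x}$ ($O{\left(x \right)} = 4 + \frac{\frac{6 + x}{x} + 2}{6} = 4 + \frac{2 + \frac{6 + x}{x}}{6} = 4 + \left(\frac{1}{3} + \frac{6 + x}{6 x}\right) = \frac{13}{3} + \frac{6 + x}{6 x}$)
$X{\left(E,G \right)} = - \frac{1}{15} - \frac{2 G}{47}$ ($X{\left(E,G \right)} = \frac{2}{5} - \frac{\frac{G}{\frac{9}{2} + \frac{1}{5}} + \frac{7}{3}}{5} = \frac{2}{5} - \frac{\frac{G}{\frac{9}{2} + \frac{1}{5}} + 7 \cdot \frac{1}{3}}{5} = \frac{2}{5} - \frac{\frac{G}{\frac{47}{10}} + \frac{7}{3}}{5} = \frac{2}{5} - \frac{G \frac{10}{47} + \frac{7}{3}}{5} = \frac{2}{5} - \frac{\frac{10 G}{47} + \frac{7}{3}}{5} = \frac{2}{5} - \frac{\frac{7}{3} + \frac{10 G}{47}}{5} = \frac{2}{5} - \left(\frac{7}{15} + \frac{2 G}{47}\right) = - \frac{1}{15} - \frac{2 G}{47}$)
$X{\left(10,16 - \frac{31}{10} \right)} - 4268 = \left(- \frac{1}{15} - \frac{2 \left(16 - \frac{31}{10}\right)}{47}\right) - 4268 = \left(- \frac{1}{15} - \frac{129}{235}\right) - 4268 = - \frac{434}{705} - 4268 = - \frac{3009374}{705}$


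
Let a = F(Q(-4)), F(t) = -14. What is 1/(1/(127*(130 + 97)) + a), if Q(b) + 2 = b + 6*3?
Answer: -28829/403605 ≈ -0.071429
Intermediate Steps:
Q(b) = 16 + b (Q(b) = -2 + (b + 6*3) = -2 + (b + 18) = -2 + (18 + b) = 16 + b)
a = -14
1/(1/(127*(130 + 97)) + a) = 1/(1/(127*(130 + 97)) - 14) = 1/(1/(127*227) - 14) = 1/(1/28829 - 14) = 1/(-403605/28829) = -28829/403605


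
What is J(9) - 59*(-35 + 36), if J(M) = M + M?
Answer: -41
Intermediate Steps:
J(M) = 2*M
J(9) - 59*(-35 + 36) = 2*9 - 59*(-35 + 36) = 18 - 59*1 = 18 - 59 = -41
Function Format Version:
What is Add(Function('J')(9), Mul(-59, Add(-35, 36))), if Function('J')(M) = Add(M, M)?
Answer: -41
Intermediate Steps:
Function('J')(M) = Mul(2, M)
Add(Function('J')(9), Mul(-59, Add(-35, 36))) = Add(Mul(2, 9), Mul(-59, Add(-35, 36))) = Add(18, Mul(-59, 1)) = Add(18, -59) = -41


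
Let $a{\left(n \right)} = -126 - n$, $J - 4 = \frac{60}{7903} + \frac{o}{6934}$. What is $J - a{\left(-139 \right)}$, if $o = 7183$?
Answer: $- \frac{436011329}{54799402} \approx -7.9565$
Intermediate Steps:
$J = \frac{276380897}{54799402}$ ($J = 4 + \left(\frac{60}{7903} + \frac{7183}{6934}\right) = 4 + \frac{57183289}{54799402} = \frac{276380897}{54799402} \approx 5.0435$)
$J - a{\left(-139 \right)} = \frac{276380897}{54799402} - \left(-126 - -139\right) = \frac{276380897}{54799402} - \left(-126 + 139\right) = \frac{276380897}{54799402} - 13 = - \frac{436011329}{54799402}$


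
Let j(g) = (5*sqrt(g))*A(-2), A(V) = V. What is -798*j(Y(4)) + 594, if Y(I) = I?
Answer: 16554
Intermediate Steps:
j(g) = -10*sqrt(g) (j(g) = (5*sqrt(g))*(-2) = -10*sqrt(g))
-798*j(Y(4)) + 594 = -(-7980)*sqrt(4) + 594 = -(-7980)*2 + 594 = -798*(-20) + 594 = 15960 + 594 = 16554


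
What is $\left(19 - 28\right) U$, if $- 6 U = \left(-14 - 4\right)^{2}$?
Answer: $486$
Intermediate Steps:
$U = -54$ ($U = - \frac{\left(-14 - 4\right)^{2}}{6} = - \frac{\left(-18\right)^{2}}{6} = \left(- \frac{1}{6}\right) 324 = -54$)
$\left(19 - 28\right) U = \left(19 - 28\right) \left(-54\right) = \left(-9\right) \left(-54\right) = 486$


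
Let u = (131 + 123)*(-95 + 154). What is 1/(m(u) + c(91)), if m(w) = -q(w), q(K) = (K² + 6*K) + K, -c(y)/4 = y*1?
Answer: -1/224685462 ≈ -4.4507e-9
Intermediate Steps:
c(y) = -4*y
q(K) = K² + 7*K
u = 14986 (u = 254*59 = 14986)
m(w) = -w*(7 + w)
1/(m(u) + c(91)) = 1/(-1*14986*(7 + 14986) - 4*91) = 1/(-1*14986*14993 - 364) = 1/(-224685098 - 364) = 1/(-224685462) = -1/224685462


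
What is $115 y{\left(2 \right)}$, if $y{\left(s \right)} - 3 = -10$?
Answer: $-805$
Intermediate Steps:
$y{\left(s \right)} = -7$ ($y{\left(s \right)} = 3 - 10 = -7$)
$115 y{\left(2 \right)} = 115 \left(-7\right) = -805$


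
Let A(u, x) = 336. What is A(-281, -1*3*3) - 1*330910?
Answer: -330574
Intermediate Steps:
A(-281, -1*3*3) - 1*330910 = 336 - 1*330910 = 336 - 330910 = -330574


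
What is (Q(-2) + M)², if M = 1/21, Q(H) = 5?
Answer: 11236/441 ≈ 25.478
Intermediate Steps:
M = 1/21 ≈ 0.047619
(Q(-2) + M)² = (5 + 1/21)² = (106/21)² = 11236/441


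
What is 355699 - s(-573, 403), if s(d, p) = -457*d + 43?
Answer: 93795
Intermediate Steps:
s(d, p) = 43 - 457*d
355699 - s(-573, 403) = 355699 - (43 - 457*(-573)) = 355699 - (43 + 261861) = 355699 - 1*261904 = 355699 - 261904 = 93795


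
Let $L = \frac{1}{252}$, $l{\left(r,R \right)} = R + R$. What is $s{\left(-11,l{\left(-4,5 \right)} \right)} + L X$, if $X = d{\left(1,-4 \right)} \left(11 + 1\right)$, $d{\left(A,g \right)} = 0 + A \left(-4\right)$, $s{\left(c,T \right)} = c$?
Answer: $- \frac{235}{21} \approx -11.19$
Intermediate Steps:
$l{\left(r,R \right)} = 2 R$
$d{\left(A,g \right)} = - 4 A$ ($d{\left(A,g \right)} = 0 - 4 A = - 4 A$)
$X = -48$ ($X = \left(-4\right) 1 \left(11 + 1\right) = \left(-4\right) 12 = -48$)
$L = \frac{1}{252} \approx 0.0039683$
$s{\left(-11,l{\left(-4,5 \right)} \right)} + L X = -11 + \frac{1}{252} \left(-48\right) = -11 - \frac{4}{21} = - \frac{235}{21}$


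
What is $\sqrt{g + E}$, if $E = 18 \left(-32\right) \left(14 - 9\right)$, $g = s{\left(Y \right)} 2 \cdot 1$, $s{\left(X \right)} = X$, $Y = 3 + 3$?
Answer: $2 i \sqrt{717} \approx 53.554 i$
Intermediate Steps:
$Y = 6$
$g = 12$ ($g = 6 \cdot 2 \cdot 1 = 12 \cdot 1 = 12$)
$E = -2880$ ($E = - 576 \left(14 - 9\right) = \left(-576\right) 5 = -2880$)
$\sqrt{g + E} = \sqrt{12 - 2880} = \sqrt{-2868} = 2 i \sqrt{717}$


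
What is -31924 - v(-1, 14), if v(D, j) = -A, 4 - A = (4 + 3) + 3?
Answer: -31930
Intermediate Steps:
A = -6 (A = 4 - ((4 + 3) + 3) = 4 - (7 + 3) = 4 - 1*10 = 4 - 10 = -6)
v(D, j) = 6 (v(D, j) = -1*(-6) = 6)
-31924 - v(-1, 14) = -31924 - 1*6 = -31924 - 6 = -31930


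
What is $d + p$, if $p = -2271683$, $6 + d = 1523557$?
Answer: $-748132$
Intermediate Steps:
$d = 1523551$ ($d = -6 + 1523557 = 1523551$)
$d + p = 1523551 - 2271683 = -748132$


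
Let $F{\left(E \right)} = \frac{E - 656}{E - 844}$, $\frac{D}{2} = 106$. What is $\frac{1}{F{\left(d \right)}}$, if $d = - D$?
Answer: $\frac{264}{217} \approx 1.2166$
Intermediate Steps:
$D = 212$ ($D = 2 \cdot 106 = 212$)
$d = -212$ ($d = \left(-1\right) 212 = -212$)
$F{\left(E \right)} = \frac{-656 + E}{-844 + E}$
$\frac{1}{F{\left(d \right)}} = \frac{1}{\frac{1}{-844 - 212} \left(-656 - 212\right)} = \frac{1}{\frac{1}{-1056} \left(-868\right)} = \frac{1}{\left(- \frac{1}{1056}\right) \left(-868\right)} = \frac{1}{\frac{217}{264}} = \frac{264}{217}$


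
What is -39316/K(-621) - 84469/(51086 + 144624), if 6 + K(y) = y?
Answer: 7641572297/122710170 ≈ 62.273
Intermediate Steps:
K(y) = -6 + y
-39316/K(-621) - 84469/(51086 + 144624) = -39316/(-6 - 621) - 84469/(51086 + 144624) = -39316/(-627) - 84469/195710 = -39316*(-1/627) - 84469*1/195710 = 39316/627 - 84469/195710 = 7641572297/122710170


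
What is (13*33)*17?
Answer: 7293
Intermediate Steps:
(13*33)*17 = 429*17 = 7293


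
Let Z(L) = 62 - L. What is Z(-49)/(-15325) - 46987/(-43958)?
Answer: 715196437/673656350 ≈ 1.0617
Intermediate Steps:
Z(-49)/(-15325) - 46987/(-43958) = (62 - 1*(-49))/(-15325) - 46987/(-43958) = (62 + 49)*(-1/15325) - 46987*(-1/43958) = 111*(-1/15325) + 46987/43958 = -111/15325 + 46987/43958 = 715196437/673656350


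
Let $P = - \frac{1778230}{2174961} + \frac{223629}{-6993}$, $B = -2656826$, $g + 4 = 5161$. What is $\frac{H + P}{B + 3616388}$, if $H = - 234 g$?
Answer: $- \frac{291339415451291}{231658101906102} \approx -1.2576$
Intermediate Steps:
$g = 5157$ ($g = -4 + 5161 = 5157$)
$H = -1206738$ ($H = \left(-234\right) 5157 = -1206738$)
$P = - \frac{7917770093}{241420671}$ ($P = \left(-1778230\right) \frac{1}{2174961} + 223629 \left(- \frac{1}{6993}\right) = - \frac{1778230}{2174961} - \frac{10649}{333} = - \frac{7917770093}{241420671} \approx -32.797$)
$\frac{H + P}{B + 3616388} = \frac{-1206738 - \frac{7917770093}{241420671}}{-2656826 + 3616388} = - \frac{291339415451291}{241420671 \cdot 959562} = \left(- \frac{291339415451291}{241420671}\right) \frac{1}{959562} = - \frac{291339415451291}{231658101906102}$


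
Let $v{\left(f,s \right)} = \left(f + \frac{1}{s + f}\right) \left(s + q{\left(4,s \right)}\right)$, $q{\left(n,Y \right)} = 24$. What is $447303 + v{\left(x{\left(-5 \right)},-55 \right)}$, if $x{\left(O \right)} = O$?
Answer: $\frac{26847511}{60} \approx 4.4746 \cdot 10^{5}$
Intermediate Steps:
$v{\left(f,s \right)} = \left(24 + s\right) \left(f + \frac{1}{f + s}\right)$ ($v{\left(f,s \right)} = \left(f + \frac{1}{s + f}\right) \left(s + 24\right) = \left(f + \frac{1}{f + s}\right) \left(24 + s\right) = \left(24 + s\right) \left(f + \frac{1}{f + s}\right)$)
$447303 + v{\left(x{\left(-5 \right)},-55 \right)} = 447303 + \frac{24 - 55 + 24 \left(-5\right)^{2} - 5 \left(-55\right)^{2} - 55 \left(-5\right)^{2} + 24 \left(-5\right) \left(-55\right)}{-5 - 55} = 447303 + \frac{24 - 55 + 24 \cdot 25 - 15125 - 1375 + 6600}{-60} = 447303 - \frac{24 - 55 + 600 - 15125 - 1375 + 6600}{60} = 447303 - - \frac{9331}{60} = 447303 + \frac{9331}{60} = \frac{26847511}{60}$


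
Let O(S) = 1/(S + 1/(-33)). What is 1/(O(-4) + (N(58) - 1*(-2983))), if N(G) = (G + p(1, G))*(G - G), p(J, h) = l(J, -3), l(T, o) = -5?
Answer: 133/396706 ≈ 0.00033526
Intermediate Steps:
p(J, h) = -5
O(S) = 1/(-1/33 + S) (O(S) = 1/(S - 1/33) = 1/(-1/33 + S))
N(G) = 0 (N(G) = (G - 5)*(G - G) = (-5 + G)*0 = 0)
1/(O(-4) + (N(58) - 1*(-2983))) = 1/(33/(-1 + 33*(-4)) + (0 - 1*(-2983))) = 1/(33/(-1 - 132) + (0 + 2983)) = 1/(33/(-133) + 2983) = 1/(33*(-1/133) + 2983) = 1/(-33/133 + 2983) = 1/(396706/133) = 133/396706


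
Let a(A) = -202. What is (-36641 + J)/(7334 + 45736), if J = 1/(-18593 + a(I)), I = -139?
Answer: -344333798/498725325 ≈ -0.69043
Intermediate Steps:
J = -1/18795 (J = 1/(-18593 - 202) = 1/(-18795) = -1/18795 ≈ -5.3206e-5)
(-36641 + J)/(7334 + 45736) = (-36641 - 1/18795)/(7334 + 45736) = -688667596/18795/53070 = -688667596/18795*1/53070 = -344333798/498725325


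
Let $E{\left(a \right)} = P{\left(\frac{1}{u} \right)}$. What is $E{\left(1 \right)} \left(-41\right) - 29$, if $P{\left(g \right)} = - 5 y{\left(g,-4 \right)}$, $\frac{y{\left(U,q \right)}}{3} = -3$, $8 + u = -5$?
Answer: $-1874$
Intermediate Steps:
$u = -13$ ($u = -8 - 5 = -13$)
$y{\left(U,q \right)} = -9$ ($y{\left(U,q \right)} = 3 \left(-3\right) = -9$)
$P{\left(g \right)} = 45$ ($P{\left(g \right)} = \left(-5\right) \left(-9\right) = 45$)
$E{\left(a \right)} = 45$
$E{\left(1 \right)} \left(-41\right) - 29 = 45 \left(-41\right) - 29 = -1845 - 29 = -1874$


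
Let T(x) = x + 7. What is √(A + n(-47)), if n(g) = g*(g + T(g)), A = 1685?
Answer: √5774 ≈ 75.987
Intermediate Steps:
T(x) = 7 + x
n(g) = g*(7 + 2*g) (n(g) = g*(g + (7 + g)) = g*(7 + 2*g))
√(A + n(-47)) = √(1685 - 47*(7 + 2*(-47))) = √(1685 - 47*(7 - 94)) = √(1685 - 47*(-87)) = √(1685 + 4089) = √5774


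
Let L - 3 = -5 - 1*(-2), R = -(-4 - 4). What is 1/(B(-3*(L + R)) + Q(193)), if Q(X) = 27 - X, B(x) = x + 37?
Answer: -1/153 ≈ -0.0065359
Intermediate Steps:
R = 8 (R = -1*(-8) = 8)
L = 0 (L = 3 + (-5 - 1*(-2)) = 3 + (-5 + 2) = 3 - 3 = 0)
B(x) = 37 + x
1/(B(-3*(L + R)) + Q(193)) = 1/((37 - 3*(0 + 8)) + (27 - 1*193)) = 1/((37 - 3*8) + (27 - 193)) = 1/((37 - 24) - 166) = 1/(13 - 166) = 1/(-153) = -1/153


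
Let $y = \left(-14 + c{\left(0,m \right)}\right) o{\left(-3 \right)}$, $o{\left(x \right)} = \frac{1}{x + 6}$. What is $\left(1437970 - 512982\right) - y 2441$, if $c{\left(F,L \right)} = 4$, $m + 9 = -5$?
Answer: $\frac{2799374}{3} \approx 9.3313 \cdot 10^{5}$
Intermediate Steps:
$o{\left(x \right)} = \frac{1}{6 + x}$
$m = -14$ ($m = -9 - 5 = -14$)
$y = - \frac{10}{3}$ ($y = \frac{-14 + 4}{6 - 3} = - \frac{10}{3} \approx -3.3333$)
$\left(1437970 - 512982\right) - y 2441 = \left(1437970 - 512982\right) - \left(- \frac{10}{3}\right) 2441 = 924988 - - \frac{24410}{3} = 924988 + \frac{24410}{3} = \frac{2799374}{3}$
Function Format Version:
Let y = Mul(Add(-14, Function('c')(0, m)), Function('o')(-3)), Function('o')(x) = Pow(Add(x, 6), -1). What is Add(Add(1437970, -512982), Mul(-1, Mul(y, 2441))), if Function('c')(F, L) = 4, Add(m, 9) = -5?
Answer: Rational(2799374, 3) ≈ 9.3313e+5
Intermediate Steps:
Function('o')(x) = Pow(Add(6, x), -1)
m = -14 (m = Add(-9, -5) = -14)
y = Rational(-10, 3) (y = Mul(Add(-14, 4), Pow(Add(6, -3), -1)) = Mul(-10, Pow(3, -1)) = Mul(-10, Rational(1, 3)) = Rational(-10, 3) ≈ -3.3333)
Add(Add(1437970, -512982), Mul(-1, Mul(y, 2441))) = Add(Add(1437970, -512982), Mul(-1, Mul(Rational(-10, 3), 2441))) = Add(924988, Mul(-1, Rational(-24410, 3))) = Add(924988, Rational(24410, 3)) = Rational(2799374, 3)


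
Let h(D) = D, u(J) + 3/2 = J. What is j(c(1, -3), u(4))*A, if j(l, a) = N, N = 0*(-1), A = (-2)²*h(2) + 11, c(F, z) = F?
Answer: 0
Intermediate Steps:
u(J) = -3/2 + J
A = 19 (A = (-2)²*2 + 11 = 4*2 + 11 = 8 + 11 = 19)
N = 0
j(l, a) = 0
j(c(1, -3), u(4))*A = 0*19 = 0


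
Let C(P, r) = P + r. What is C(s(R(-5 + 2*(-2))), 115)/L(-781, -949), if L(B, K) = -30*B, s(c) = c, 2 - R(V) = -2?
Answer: 119/23430 ≈ 0.0050790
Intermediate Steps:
R(V) = 4 (R(V) = 2 - 1*(-2) = 2 + 2 = 4)
C(s(R(-5 + 2*(-2))), 115)/L(-781, -949) = (4 + 115)/((-30*(-781))) = 119/23430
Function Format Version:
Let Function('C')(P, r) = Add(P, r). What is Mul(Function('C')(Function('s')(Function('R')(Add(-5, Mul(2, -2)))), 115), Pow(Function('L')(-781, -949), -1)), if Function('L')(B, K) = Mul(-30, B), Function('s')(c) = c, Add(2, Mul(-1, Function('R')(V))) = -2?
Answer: Rational(119, 23430) ≈ 0.0050790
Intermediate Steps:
Function('R')(V) = 4 (Function('R')(V) = Add(2, Mul(-1, -2)) = Add(2, 2) = 4)
Mul(Function('C')(Function('s')(Function('R')(Add(-5, Mul(2, -2)))), 115), Pow(Function('L')(-781, -949), -1)) = Mul(Add(4, 115), Pow(Mul(-30, -781), -1)) = Mul(119, Pow(23430, -1)) = Mul(119, Rational(1, 23430)) = Rational(119, 23430)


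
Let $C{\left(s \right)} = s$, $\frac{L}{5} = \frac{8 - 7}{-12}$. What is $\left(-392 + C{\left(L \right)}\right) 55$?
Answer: $- \frac{258995}{12} \approx -21583.0$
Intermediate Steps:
$L = - \frac{5}{12}$ ($L = 5 \frac{8 - 7}{-12} = 5 \left(8 - 7\right) \left(- \frac{1}{12}\right) = 5 \cdot 1 \left(- \frac{1}{12}\right) = 5 \left(- \frac{1}{12}\right) = - \frac{5}{12} \approx -0.41667$)
$\left(-392 + C{\left(L \right)}\right) 55 = \left(-392 - \frac{5}{12}\right) 55 = \left(- \frac{4709}{12}\right) 55 = - \frac{258995}{12}$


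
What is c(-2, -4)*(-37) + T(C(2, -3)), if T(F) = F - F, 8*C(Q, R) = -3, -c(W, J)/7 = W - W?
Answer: 0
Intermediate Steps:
c(W, J) = 0 (c(W, J) = -7*(W - W) = -7*0 = 0)
C(Q, R) = -3/8 (C(Q, R) = (1/8)*(-3) = -3/8)
T(F) = 0
c(-2, -4)*(-37) + T(C(2, -3)) = 0*(-37) + 0 = 0 + 0 = 0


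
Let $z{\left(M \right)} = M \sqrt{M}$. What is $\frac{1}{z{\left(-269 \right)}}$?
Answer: $\frac{i \sqrt{269}}{72361} \approx 0.00022666 i$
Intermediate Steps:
$z{\left(M \right)} = M^{\frac{3}{2}}$
$\frac{1}{z{\left(-269 \right)}} = \frac{1}{\left(-269\right)^{\frac{3}{2}}} = \frac{1}{\left(-269\right) i \sqrt{269}} = \frac{i \sqrt{269}}{72361}$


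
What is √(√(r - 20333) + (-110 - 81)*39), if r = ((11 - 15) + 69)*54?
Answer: √(-7449 + I*√16823) ≈ 0.7514 + 86.311*I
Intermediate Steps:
r = 3510 (r = (-4 + 69)*54 = 65*54 = 3510)
√(√(r - 20333) + (-110 - 81)*39) = √(√(3510 - 20333) + (-110 - 81)*39) = √(√(-16823) - 191*39) = √(I*√16823 - 7449) = √(-7449 + I*√16823)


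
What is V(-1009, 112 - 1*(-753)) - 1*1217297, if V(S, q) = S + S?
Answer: -1219315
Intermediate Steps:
V(S, q) = 2*S
V(-1009, 112 - 1*(-753)) - 1*1217297 = 2*(-1009) - 1*1217297 = -2018 - 1217297 = -1219315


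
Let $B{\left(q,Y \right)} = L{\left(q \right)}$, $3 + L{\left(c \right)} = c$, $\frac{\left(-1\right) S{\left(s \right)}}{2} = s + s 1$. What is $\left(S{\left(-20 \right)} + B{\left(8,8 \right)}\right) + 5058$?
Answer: $5143$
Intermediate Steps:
$S{\left(s \right)} = - 4 s$ ($S{\left(s \right)} = - 2 \left(s + s 1\right) = - 2 \left(s + s\right) = - 2 \cdot 2 s = - 4 s$)
$L{\left(c \right)} = -3 + c$
$B{\left(q,Y \right)} = -3 + q$
$\left(S{\left(-20 \right)} + B{\left(8,8 \right)}\right) + 5058 = \left(\left(-4\right) \left(-20\right) + \left(-3 + 8\right)\right) + 5058 = \left(80 + 5\right) + 5058 = 85 + 5058 = 5143$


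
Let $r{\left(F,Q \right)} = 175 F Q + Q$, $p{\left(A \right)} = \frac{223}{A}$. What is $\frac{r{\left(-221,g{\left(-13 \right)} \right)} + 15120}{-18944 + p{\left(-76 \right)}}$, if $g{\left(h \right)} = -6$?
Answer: $- \frac{6261488}{479989} \approx -13.045$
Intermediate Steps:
$r{\left(F,Q \right)} = Q + 175 F Q$ ($r{\left(F,Q \right)} = 175 F Q + Q = Q + 175 F Q$)
$\frac{r{\left(-221,g{\left(-13 \right)} \right)} + 15120}{-18944 + p{\left(-76 \right)}} = \frac{- 6 \left(1 + 175 \left(-221\right)\right) + 15120}{-18944 + \frac{223}{-76}} = \frac{- 6 \left(1 - 38675\right) + 15120}{-18944 + 223 \left(- \frac{1}{76}\right)} = \frac{\left(-6\right) \left(-38674\right) + 15120}{-18944 - \frac{223}{76}} = \frac{232044 + 15120}{- \frac{1439967}{76}} = 247164 \left(- \frac{76}{1439967}\right) = - \frac{6261488}{479989}$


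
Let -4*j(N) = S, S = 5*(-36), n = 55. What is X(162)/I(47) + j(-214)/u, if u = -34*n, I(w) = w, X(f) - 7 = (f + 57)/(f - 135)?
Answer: 47057/158202 ≈ 0.29745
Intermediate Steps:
X(f) = 7 + (57 + f)/(-135 + f) (X(f) = 7 + (f + 57)/(f - 135) = 7 + (57 + f)/(-135 + f))
S = -180
j(N) = 45 (j(N) = -1/4*(-180) = 45)
u = -1870 (u = -34*55 = -1870)
X(162)/I(47) + j(-214)/u = (8*(-111 + 162)/(-135 + 162))/47 + 45/(-1870) = (8*51/27)*(1/47) + 45*(-1/1870) = (8*(1/27)*51)*(1/47) - 9/374 = (136/9)*(1/47) - 9/374 = 136/423 - 9/374 = 47057/158202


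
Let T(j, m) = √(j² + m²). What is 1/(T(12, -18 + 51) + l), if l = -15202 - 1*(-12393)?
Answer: -2809/7889248 - 3*√137/7889248 ≈ -0.00036051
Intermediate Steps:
l = -2809 (l = -15202 + 12393 = -2809)
1/(T(12, -18 + 51) + l) = 1/(√(12² + (-18 + 51)²) - 2809) = 1/(√(144 + 33²) - 2809) = 1/(√(144 + 1089) - 2809) = 1/(√1233 - 2809) = 1/(3*√137 - 2809) = 1/(-2809 + 3*√137)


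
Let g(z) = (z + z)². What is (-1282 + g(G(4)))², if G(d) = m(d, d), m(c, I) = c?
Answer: 1483524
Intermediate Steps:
G(d) = d
g(z) = 4*z² (g(z) = (2*z)² = 4*z²)
(-1282 + g(G(4)))² = (-1282 + 4*4²)² = (-1282 + 4*16)² = (-1282 + 64)² = (-1218)² = 1483524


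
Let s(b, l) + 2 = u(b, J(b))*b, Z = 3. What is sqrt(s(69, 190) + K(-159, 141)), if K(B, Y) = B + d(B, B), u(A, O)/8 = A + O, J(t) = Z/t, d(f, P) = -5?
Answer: sqrt(37946) ≈ 194.80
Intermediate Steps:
J(t) = 3/t
u(A, O) = 8*A + 8*O (u(A, O) = 8*(A + O) = 8*A + 8*O)
K(B, Y) = -5 + B (K(B, Y) = B - 5 = -5 + B)
s(b, l) = -2 + b*(8*b + 24/b) (s(b, l) = -2 + (8*b + 8*(3/b))*b = -2 + (8*b + 24/b)*b = -2 + b*(8*b + 24/b))
sqrt(s(69, 190) + K(-159, 141)) = sqrt((22 + 8*69**2) + (-5 - 159)) = sqrt((22 + 8*4761) - 164) = sqrt((22 + 38088) - 164) = sqrt(38110 - 164) = sqrt(37946)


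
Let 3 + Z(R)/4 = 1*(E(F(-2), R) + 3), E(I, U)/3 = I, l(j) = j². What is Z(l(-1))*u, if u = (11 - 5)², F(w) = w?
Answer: -864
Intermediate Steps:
E(I, U) = 3*I
u = 36 (u = 6² = 36)
Z(R) = -24 (Z(R) = -12 + 4*(1*(3*(-2) + 3)) = -12 + 4*(1*(-6 + 3)) = -12 + 4*(1*(-3)) = -12 + 4*(-3) = -12 - 12 = -24)
Z(l(-1))*u = -24*36 = -864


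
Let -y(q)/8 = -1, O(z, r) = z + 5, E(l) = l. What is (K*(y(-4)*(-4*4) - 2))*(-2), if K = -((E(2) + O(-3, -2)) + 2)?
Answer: -1560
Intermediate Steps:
O(z, r) = 5 + z
y(q) = 8 (y(q) = -8*(-1) = 8)
K = -6 (K = -((2 + (5 - 3)) + 2) = -((2 + 2) + 2) = -(4 + 2) = -1*6 = -6)
(K*(y(-4)*(-4*4) - 2))*(-2) = -6*(8*(-4*4) - 2)*(-2) = -6*(8*(-16) - 2)*(-2) = -6*(-128 - 2)*(-2) = -6*(-130)*(-2) = 780*(-2) = -1560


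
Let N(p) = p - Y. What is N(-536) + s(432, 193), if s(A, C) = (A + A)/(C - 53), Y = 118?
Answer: -22674/35 ≈ -647.83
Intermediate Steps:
s(A, C) = 2*A/(-53 + C) (s(A, C) = (2*A)/(-53 + C) = 2*A/(-53 + C))
N(p) = -118 + p (N(p) = p - 1*118 = p - 118 = -118 + p)
N(-536) + s(432, 193) = (-118 - 536) + 2*432/(-53 + 193) = -654 + 2*432/140 = -654 + 2*432*(1/140) = -654 + 216/35 = -22674/35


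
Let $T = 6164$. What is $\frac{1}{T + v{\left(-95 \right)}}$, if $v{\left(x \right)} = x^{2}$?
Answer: $\frac{1}{15189} \approx 6.5837 \cdot 10^{-5}$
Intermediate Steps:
$\frac{1}{T + v{\left(-95 \right)}} = \frac{1}{6164 + \left(-95\right)^{2}} = \frac{1}{6164 + 9025} = \frac{1}{15189}$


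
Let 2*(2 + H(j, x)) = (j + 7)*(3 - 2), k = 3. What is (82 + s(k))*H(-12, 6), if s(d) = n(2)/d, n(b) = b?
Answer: -372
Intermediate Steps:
s(d) = 2/d
H(j, x) = 3/2 + j/2 (H(j, x) = -2 + ((j + 7)*(3 - 2))/2 = -2 + ((7 + j)*1)/2 = -2 + (7 + j)/2 = -2 + (7/2 + j/2) = 3/2 + j/2)
(82 + s(k))*H(-12, 6) = (82 + 2/3)*(3/2 + (½)*(-12)) = (82 + 2*(⅓))*(3/2 - 6) = (82 + ⅔)*(-9/2) = (248/3)*(-9/2) = -372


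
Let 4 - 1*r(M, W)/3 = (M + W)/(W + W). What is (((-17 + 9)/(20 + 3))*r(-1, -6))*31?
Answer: -2542/23 ≈ -110.52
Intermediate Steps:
r(M, W) = 12 - 3*(M + W)/(2*W) (r(M, W) = 12 - 3*(M + W)/(W + W) = 12 - 3*(M + W)/(2*W))
(((-17 + 9)/(20 + 3))*r(-1, -6))*31 = (((-17 + 9)/(20 + 3))*((3/2)*(-1*(-1) + 7*(-6))/(-6)))*31 = ((-8/23)*((3/2)*(-1/6)*(1 - 42)))*31 = ((-8*1/23)*((3/2)*(-1/6)*(-41)))*31 = -8/23*41/4*31 = -82/23*31 = -2542/23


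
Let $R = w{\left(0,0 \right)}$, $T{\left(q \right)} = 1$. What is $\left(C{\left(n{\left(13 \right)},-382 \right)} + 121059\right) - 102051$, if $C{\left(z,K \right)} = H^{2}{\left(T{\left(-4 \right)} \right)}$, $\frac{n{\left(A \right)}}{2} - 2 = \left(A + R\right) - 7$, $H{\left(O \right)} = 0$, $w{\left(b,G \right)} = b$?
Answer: $19008$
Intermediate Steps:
$R = 0$
$n{\left(A \right)} = -10 + 2 A$ ($n{\left(A \right)} = 4 + 2 \left(\left(A + 0\right) - 7\right) = 4 + 2 \left(A - 7\right) = 4 + 2 \left(-7 + A\right) = 4 + \left(-14 + 2 A\right) = -10 + 2 A$)
$C{\left(z,K \right)} = 0$ ($C{\left(z,K \right)} = 0^{2} = 0$)
$\left(C{\left(n{\left(13 \right)},-382 \right)} + 121059\right) - 102051 = \left(0 + 121059\right) - 102051 = 121059 - 102051 = 19008$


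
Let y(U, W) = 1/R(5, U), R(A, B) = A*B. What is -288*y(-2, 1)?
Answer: 144/5 ≈ 28.800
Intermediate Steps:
y(U, W) = 1/(5*U)
-288*y(-2, 1) = -288/(5*(-2)) = -288*(-1)/(5*2) = -288*(-⅒) = 144/5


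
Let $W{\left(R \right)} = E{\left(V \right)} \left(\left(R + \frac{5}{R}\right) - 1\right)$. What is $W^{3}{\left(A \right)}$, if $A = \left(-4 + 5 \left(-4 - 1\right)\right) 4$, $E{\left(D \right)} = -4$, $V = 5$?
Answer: $\frac{2502715331033}{24389} \approx 1.0262 \cdot 10^{8}$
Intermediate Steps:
$A = -116$ ($A = \left(-4 + 5 \left(-5\right)\right) 4 = \left(-4 - 25\right) 4 = \left(-29\right) 4 = -116$)
$W{\left(R \right)} = 4 - \frac{20}{R} - 4 R$ ($W{\left(R \right)} = - 4 \left(\left(R + \frac{5}{R}\right) - 1\right) = - 4 \left(-1 + R + \frac{5}{R}\right) = 4 - \frac{20}{R} - 4 R$)
$W^{3}{\left(A \right)} = \left(4 - \frac{20}{-116} - -464\right)^{3} = \left(4 - - \frac{5}{29} + 464\right)^{3} = \left(4 + \frac{5}{29} + 464\right)^{3} = \left(\frac{13577}{29}\right)^{3} = \frac{2502715331033}{24389}$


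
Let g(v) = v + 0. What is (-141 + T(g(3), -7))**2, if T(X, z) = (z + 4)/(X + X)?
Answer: 80089/4 ≈ 20022.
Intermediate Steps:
g(v) = v
T(X, z) = (4 + z)/(2*X) (T(X, z) = (4 + z)/((2*X)) = (4 + z)*(1/(2*X)) = (4 + z)/(2*X))
(-141 + T(g(3), -7))**2 = (-141 + (1/2)*(4 - 7)/3)**2 = (-141 + (1/2)*(1/3)*(-3))**2 = (-141 - 1/2)**2 = (-283/2)**2 = 80089/4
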